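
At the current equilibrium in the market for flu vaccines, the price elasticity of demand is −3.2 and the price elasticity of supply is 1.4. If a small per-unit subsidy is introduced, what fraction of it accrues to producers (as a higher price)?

Producer share = 16/23

For a small subsidy around the equilibrium, the benefit split depends on the relative slopes, which at a point are proportional to the elasticities.
Buyer share = εs/(εs + |εd|) = 1.4/(1.4 + 3.2) = 7/23; seller share = |εd|/(εs + |εd|) = 16/23.
So producers capture 16/23 of the subsidy.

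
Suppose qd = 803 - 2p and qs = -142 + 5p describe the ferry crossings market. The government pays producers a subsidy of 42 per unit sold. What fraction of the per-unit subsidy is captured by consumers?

Pre-subsidy: 803 - 2p = -142 + 5p gives p* = 135, q* = 533.
With the subsidy, sellers receive ps = pb + 42 for each unit, where pb is the price buyers pay.
Supply in terms of pb becomes qs = -142 + 5(pb + 42) = 68 + 5pb. Setting this equal to demand: 803 - 2pb = 68 + 5pb, so pb = 105.
Sellers receive ps = 105 + 42 = 147; q' = 803 − 2·105 = 593.
Buyers' price falls by p* − pb = 135 − 105 = 30; sellers' price rises by ps − p* = 147 − 135 = 12.
So consumers capture 30/42 = 5/7 of each unit of subsidy.

Consumer share = 5/7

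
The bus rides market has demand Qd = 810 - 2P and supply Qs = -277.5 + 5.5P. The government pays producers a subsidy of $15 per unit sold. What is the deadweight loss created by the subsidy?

Pre-subsidy: 810 - 2P = -277.5 + 5.5P gives P* = 145, Q* = 520.
With the subsidy, sellers receive Ps = Pb + 15 for each unit, where Pb is the price buyers pay.
Supply in terms of Pb becomes Qs = -277.5 + 5.5(Pb + 15) = -195 + 5.5Pb. Setting this equal to demand: 810 - 2Pb = -195 + 5.5Pb, so Pb = 134.
Sellers receive Ps = 134 + 15 = 149; Q' = 810 − 2·134 = 542.
The subsidy expands output by 542 − 520 = 22 past the efficient level; on those units the gap between marginal cost and willingness to pay runs from 0 up to 15.
DWL = ½ × 15 × 22 = 165.

Deadweight loss = $165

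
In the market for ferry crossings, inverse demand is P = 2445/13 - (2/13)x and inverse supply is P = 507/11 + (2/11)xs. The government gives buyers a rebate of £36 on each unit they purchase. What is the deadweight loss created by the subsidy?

Deadweight loss = £1930.5

Pre-subsidy: 2445/13 - (2/13)x = 507/11 + (2/11)x gives x* = 423 and P* = 123.
With the rebate, buyers effectively pay Pb = Ps − 36, where Ps is the price sellers receive.
On the curves, Pb = 2445/13 - (2/13)x and Ps = 507/11 + (2/11)x; the wedge Ps − Pb = 36 gives 507/11 + (2/11)x − (2445/13 - (2/13)x) = 36, so x' = 530.25.
Then Pb = 2445/13 − (2/13)·530.25 = 106.5 and Ps = 507/11 + (2/11)·530.25 = 142.5.
The subsidy expands output by 530.25 − 423 = 107.25 past the efficient level; on those units the gap between marginal cost and willingness to pay runs from 0 up to 36.
DWL = ½ × 36 × 107.25 = 1930.5.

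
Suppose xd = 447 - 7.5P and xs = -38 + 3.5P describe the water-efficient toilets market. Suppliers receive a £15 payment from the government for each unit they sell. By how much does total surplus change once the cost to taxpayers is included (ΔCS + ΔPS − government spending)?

Net change in total surplus = -23625/88

Pre-subsidy: 447 - 7.5P = -38 + 3.5P gives P* = 485/11, x* = 2559/22.
With the subsidy, sellers receive Ps = Pb + 15 for each unit, where Pb is the price buyers pay.
Supply in terms of Pb becomes xs = -38 + 3.5(Pb + 15) = 14.5 + 3.5Pb. Setting this equal to demand: 447 - 7.5Pb = 14.5 + 3.5Pb, so Pb = 865/22.
Sellers receive Ps = 865/22 + 15 = 1195/22; x' = 447 − 7.5·(865/22) = 6693/44.
ΔCS = ½(2559/22 + 6693/44)(485/11 − 865/22) = 1240155/1936; ΔPS = ½(2559/22 + 6693/44)(1195/22 − 485/11) = 2657475/1936.
Government spending = 15 × 6693/44 = 100395/44.
Net change = 1240155/1936 + 2657475/1936 − 100395/44 = -23625/88. The loss equals the DWL triangle ½·15·1575/44.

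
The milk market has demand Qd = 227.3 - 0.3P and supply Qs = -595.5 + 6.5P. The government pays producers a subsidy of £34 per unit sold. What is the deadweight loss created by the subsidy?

Pre-subsidy: 227.3 - 0.3P = -595.5 + 6.5P gives P* = 121, Q* = 191.
With the subsidy, sellers receive Ps = Pb + 34 for each unit, where Pb is the price buyers pay.
Supply in terms of Pb becomes Qs = -595.5 + 6.5(Pb + 34) = -374.5 + 6.5Pb. Setting this equal to demand: 227.3 - 0.3Pb = -374.5 + 6.5Pb, so Pb = 88.5.
Sellers receive Ps = 88.5 + 34 = 122.5; Q' = 227.3 − 0.3·88.5 = 200.75.
The subsidy expands output by 200.75 − 191 = 9.75 past the efficient level; on those units the gap between marginal cost and willingness to pay runs from 0 up to 34.
DWL = ½ × 34 × 9.75 = 165.75.

Deadweight loss = £165.75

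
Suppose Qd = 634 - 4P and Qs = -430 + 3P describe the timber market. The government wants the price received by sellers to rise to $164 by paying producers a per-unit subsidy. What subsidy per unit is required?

At a seller price of 164, quantity supplied is -430 + 3·164 = 62.
Buyers absorb 62 only when they pay Pb with 634 − 4·Pb = 62, i.e. Pb = 143.
s = Ps − Pb = 164 − 143 = 21.

Required subsidy s = $21 per unit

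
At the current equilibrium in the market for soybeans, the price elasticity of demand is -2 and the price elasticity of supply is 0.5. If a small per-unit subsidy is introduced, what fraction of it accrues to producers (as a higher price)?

Producer share = 0.8

For a small subsidy around the equilibrium, the benefit split depends on the relative slopes, which at a point are proportional to the elasticities.
Buyer share = εs/(εs + |εd|) = 0.5/(0.5 + 2) = 0.2; seller share = |εd|/(εs + |εd|) = 0.8.
So producers capture 0.8 of the subsidy.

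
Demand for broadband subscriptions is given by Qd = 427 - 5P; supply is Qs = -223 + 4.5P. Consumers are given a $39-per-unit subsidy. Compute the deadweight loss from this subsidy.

Pre-subsidy: 427 - 5P = -223 + 4.5P gives P* = 1300/19, Q* = 1613/19.
With the rebate, buyers effectively pay Pb = Ps − 39, where Ps is the price sellers receive.
Demand in terms of Ps becomes Qd = 427 − 5(Ps − 39) = 622 - 5Ps. Setting this equal to supply: 622 - 5Ps = -223 + 4.5Ps, so Ps = 1690/19.
Buyers pay Pb = 1690/19 − 39 = 949/19; Q' = -223 + 4.5·(1690/19) = 3368/19.
The subsidy expands output by 3368/19 − 1613/19 = 1755/19 past the efficient level; on those units the gap between marginal cost and willingness to pay runs from 0 up to 39.
DWL = ½ × 39 × 1755/19 = 68445/38.

Deadweight loss = 68445/38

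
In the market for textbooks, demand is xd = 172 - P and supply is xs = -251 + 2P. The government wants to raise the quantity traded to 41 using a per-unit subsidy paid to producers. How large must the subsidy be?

Required subsidy s = 15 per unit

At x = 41, invert demand for the buyer price: Pb = (172 − 41)/1 = 131; invert supply for the seller price: Ps = (41 − (-251))/2 = 146.
The subsidy must fill the gap: s = Ps − Pb = 146 − 131 = 15.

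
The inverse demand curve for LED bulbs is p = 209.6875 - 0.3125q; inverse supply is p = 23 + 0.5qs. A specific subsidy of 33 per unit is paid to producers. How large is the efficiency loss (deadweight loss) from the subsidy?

Pre-subsidy: 209.6875 - 0.3125q = 23 + 0.5q gives q* = 2987/13 and p* = 3585/26.
With the subsidy, sellers receive ps = pb + 33 for each unit, where pb is the price buyers pay.
On the curves, pb = 209.6875 - 0.3125q and ps = 23 + 0.5q; the wedge ps − pb = 33 gives 23 + 0.5q − (209.6875 - 0.3125q) = 33, so q' = 3515/13.
Then pb = 209.6875 − 0.3125·(3515/13) = 3255/26 and ps = 23 + 0.5·(3515/13) = 4113/26.
The subsidy expands output by 3515/13 − 2987/13 = 528/13 past the efficient level; on those units the gap between marginal cost and willingness to pay runs from 0 up to 33.
DWL = ½ × 33 × 528/13 = 8712/13.

Deadweight loss = 8712/13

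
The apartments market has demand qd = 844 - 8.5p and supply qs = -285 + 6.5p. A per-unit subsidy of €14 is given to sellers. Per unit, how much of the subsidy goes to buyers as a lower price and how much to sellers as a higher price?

Pre-subsidy: 844 - 8.5p = -285 + 6.5p gives p* = 1129/15, q* = 6127/30.
With the subsidy, sellers receive ps = pb + 14 for each unit, where pb is the price buyers pay.
Supply in terms of pb becomes qs = -285 + 6.5(pb + 14) = -194 + 6.5pb. Setting this equal to demand: 844 - 8.5pb = -194 + 6.5pb, so pb = 69.2.
Sellers receive ps = 69.2 + 14 = 83.2; q' = 844 − 8.5·69.2 = 255.8.
Buyers' price falls by p* − pb = 1129/15 − 69.2 = 91/15; sellers' price rises by ps − p* = 83.2 − 1129/15 = 119/15.

Buyers gain 91/15 per unit; sellers gain 119/15 per unit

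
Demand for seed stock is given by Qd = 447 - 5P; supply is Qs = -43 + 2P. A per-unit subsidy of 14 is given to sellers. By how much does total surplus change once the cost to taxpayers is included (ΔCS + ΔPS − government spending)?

Net change in total surplus = -140

Pre-subsidy: 447 - 5P = -43 + 2P gives P* = 70, Q* = 97.
With the subsidy, sellers receive Ps = Pb + 14 for each unit, where Pb is the price buyers pay.
Supply in terms of Pb becomes Qs = -43 + 2(Pb + 14) = -15 + 2Pb. Setting this equal to demand: 447 - 5Pb = -15 + 2Pb, so Pb = 66.
Sellers receive Ps = 66 + 14 = 80; Q' = 447 − 5·66 = 117.
ΔCS = ½(97 + 117)(70 − 66) = 428; ΔPS = ½(97 + 117)(80 − 70) = 1070.
Government spending = 14 × 117 = 1638.
Net change = 428 + 1070 − 1638 = -140. The loss equals the DWL triangle ½·14·20.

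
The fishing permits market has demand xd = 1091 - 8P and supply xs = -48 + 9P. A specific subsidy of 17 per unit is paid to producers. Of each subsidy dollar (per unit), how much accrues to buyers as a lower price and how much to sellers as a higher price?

Pre-subsidy: 1091 - 8P = -48 + 9P gives P* = 67, x* = 555.
With the subsidy, sellers receive Ps = Pb + 17 for each unit, where Pb is the price buyers pay.
Supply in terms of Pb becomes xs = -48 + 9(Pb + 17) = 105 + 9Pb. Setting this equal to demand: 1091 - 8Pb = 105 + 9Pb, so Pb = 58.
Sellers receive Ps = 58 + 17 = 75; x' = 1091 − 8·58 = 627.
Buyers' price falls by P* − Pb = 67 − 58 = 9; sellers' price rises by Ps − P* = 75 − 67 = 8.

Buyers gain 9 per unit; sellers gain 8 per unit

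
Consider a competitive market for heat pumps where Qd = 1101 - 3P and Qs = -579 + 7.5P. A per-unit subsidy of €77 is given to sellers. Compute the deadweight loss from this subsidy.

Pre-subsidy: 1101 - 3P = -579 + 7.5P gives P* = 160, Q* = 621.
With the subsidy, sellers receive Ps = Pb + 77 for each unit, where Pb is the price buyers pay.
Supply in terms of Pb becomes Qs = -579 + 7.5(Pb + 77) = -1.5 + 7.5Pb. Setting this equal to demand: 1101 - 3Pb = -1.5 + 7.5Pb, so Pb = 105.
Sellers receive Ps = 105 + 77 = 182; Q' = 1101 − 3·105 = 786.
The subsidy expands output by 786 − 621 = 165 past the efficient level; on those units the gap between marginal cost and willingness to pay runs from 0 up to 77.
DWL = ½ × 77 × 165 = 6352.5.

Deadweight loss = €6352.5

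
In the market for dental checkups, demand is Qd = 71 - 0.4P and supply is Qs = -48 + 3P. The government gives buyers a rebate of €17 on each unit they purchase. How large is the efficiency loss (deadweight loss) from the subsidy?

Pre-subsidy: 71 - 0.4P = -48 + 3P gives P* = 35, Q* = 57.
With the rebate, buyers effectively pay Pb = Ps − 17, where Ps is the price sellers receive.
Demand in terms of Ps becomes Qd = 71 − 0.4(Ps − 17) = 77.8 - 0.4Ps. Setting this equal to supply: 77.8 - 0.4Ps = -48 + 3Ps, so Ps = 37.
Buyers pay Pb = 37 − 17 = 20; Q' = -48 + 3·37 = 63.
The subsidy expands output by 63 − 57 = 6 past the efficient level; on those units the gap between marginal cost and willingness to pay runs from 0 up to 17.
DWL = ½ × 17 × 6 = 51.

Deadweight loss = €51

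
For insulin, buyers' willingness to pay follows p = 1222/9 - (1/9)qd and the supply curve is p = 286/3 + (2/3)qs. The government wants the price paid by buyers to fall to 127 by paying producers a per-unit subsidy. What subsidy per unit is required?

At a buyer price of 127, quantity demanded is 1222 − 9·127 = 79.
Sellers supply 79 only when they receive ps = 286/3 + (2/3)·79 = 148.
s = ps − pb = 148 − 127 = 21.

Required subsidy s = 21 per unit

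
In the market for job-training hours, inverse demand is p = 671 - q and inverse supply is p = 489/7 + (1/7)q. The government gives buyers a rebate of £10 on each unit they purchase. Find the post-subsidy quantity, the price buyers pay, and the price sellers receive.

Pre-subsidy: 671 - q = 489/7 + (1/7)q gives q* = 526 and p* = 145.
With the rebate, buyers effectively pay pb = ps − 10, where ps is the price sellers receive.
On the curves, pb = 671 - q and ps = 489/7 + (1/7)q; the wedge ps − pb = 10 gives 489/7 + (1/7)q − (671 - q) = 10, so q' = 534.75.
Then pb = 671 − 1·534.75 = 136.25 and ps = 489/7 + (1/7)·534.75 = 146.25.

q' = 534.75; buyers pay £136.25; sellers receive £146.25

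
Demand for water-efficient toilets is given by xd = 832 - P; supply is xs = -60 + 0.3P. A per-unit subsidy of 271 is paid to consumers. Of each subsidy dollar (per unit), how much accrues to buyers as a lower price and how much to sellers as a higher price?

Buyers gain 813/13 per unit; sellers gain 2710/13 per unit

Pre-subsidy: 832 - P = -60 + 0.3P gives P* = 8920/13, x* = 1896/13.
With the rebate, buyers effectively pay Pb = Ps − 271, where Ps is the price sellers receive.
Demand in terms of Ps becomes xd = 832 − 1(Ps − 271) = 1103 - Ps. Setting this equal to supply: 1103 - Ps = -60 + 0.3Ps, so Ps = 11630/13.
Buyers pay Pb = 11630/13 − 271 = 8107/13; x' = -60 + 0.3·(11630/13) = 2709/13.
Buyers' price falls by P* − Pb = 8920/13 − 8107/13 = 813/13; sellers' price rises by Ps − P* = 11630/13 − 8920/13 = 2710/13.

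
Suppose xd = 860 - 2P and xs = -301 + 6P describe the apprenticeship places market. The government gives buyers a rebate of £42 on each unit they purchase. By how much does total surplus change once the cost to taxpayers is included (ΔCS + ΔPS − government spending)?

Net change in total surplus = -£1323

Pre-subsidy: 860 - 2P = -301 + 6P gives P* = 145.125, x* = 569.75.
With the rebate, buyers effectively pay Pb = Ps − 42, where Ps is the price sellers receive.
Demand in terms of Ps becomes xd = 860 − 2(Ps − 42) = 944 - 2Ps. Setting this equal to supply: 944 - 2Ps = -301 + 6Ps, so Ps = 155.625.
Buyers pay Pb = 155.625 − 42 = 113.625; x' = -301 + 6·155.625 = 632.75.
ΔCS = ½(569.75 + 632.75)(145.125 − 113.625) = 18939.375; ΔPS = ½(569.75 + 632.75)(155.625 − 145.125) = 6313.125.
Government spending = 42 × 632.75 = 26575.5.
Net change = 18939.375 + 6313.125 − 26575.5 = -1323. The loss equals the DWL triangle ½·42·63.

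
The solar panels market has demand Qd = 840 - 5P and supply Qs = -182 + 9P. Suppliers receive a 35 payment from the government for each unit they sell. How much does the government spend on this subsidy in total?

Pre-subsidy: 840 - 5P = -182 + 9P gives P* = 73, Q* = 475.
With the subsidy, sellers receive Ps = Pb + 35 for each unit, where Pb is the price buyers pay.
Supply in terms of Pb becomes Qs = -182 + 9(Pb + 35) = 133 + 9Pb. Setting this equal to demand: 840 - 5Pb = 133 + 9Pb, so Pb = 50.5.
Sellers receive Ps = 50.5 + 35 = 85.5; Q' = 840 − 5·50.5 = 587.5.
Government outlay = subsidy × quantity = 35 × 587.5 = 20562.5.

Government cost = 20562.5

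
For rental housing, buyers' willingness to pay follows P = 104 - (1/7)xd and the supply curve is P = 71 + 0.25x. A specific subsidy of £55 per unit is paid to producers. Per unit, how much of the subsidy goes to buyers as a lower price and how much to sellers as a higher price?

Pre-subsidy: 104 - (1/7)x = 71 + 0.25x gives x* = 84 and P* = 92.
With the subsidy, sellers receive Ps = Pb + 55 for each unit, where Pb is the price buyers pay.
On the curves, Pb = 104 - (1/7)x and Ps = 71 + 0.25x; the wedge Ps − Pb = 55 gives 71 + 0.25x − (104 - (1/7)x) = 55, so x' = 224.
Then Pb = 104 − (1/7)·224 = 72 and Ps = 71 + 0.25·224 = 127.
Buyers' price falls by P* − Pb = 92 − 72 = 20; sellers' price rises by Ps − P* = 127 − 92 = 35.

Buyers gain £20 per unit; sellers gain £35 per unit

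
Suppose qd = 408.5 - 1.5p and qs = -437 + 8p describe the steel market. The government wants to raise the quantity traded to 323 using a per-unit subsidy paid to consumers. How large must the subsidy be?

Required subsidy s = 38 per unit

At q = 323, invert demand for the buyer price: pb = (408.5 − 323)/1.5 = 57; invert supply for the seller price: ps = (323 − (-437))/8 = 95.
The subsidy must fill the gap: s = ps − pb = 95 − 57 = 38.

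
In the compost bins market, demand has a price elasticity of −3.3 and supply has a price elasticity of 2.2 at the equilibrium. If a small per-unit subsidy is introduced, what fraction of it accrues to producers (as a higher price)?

Producer share = 0.6

For a small subsidy around the equilibrium, the benefit split depends on the relative slopes, which at a point are proportional to the elasticities.
Buyer share = εs/(εs + |εd|) = 2.2/(2.2 + 3.3) = 0.4; seller share = |εd|/(εs + |εd|) = 0.6.
So producers capture 0.6 of the subsidy.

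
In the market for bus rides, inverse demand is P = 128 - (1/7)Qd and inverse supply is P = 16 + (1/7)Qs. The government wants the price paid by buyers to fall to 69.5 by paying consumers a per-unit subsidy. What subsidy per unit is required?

Required subsidy s = 5 per unit

At a buyer price of 69.5, quantity demanded is 896 − 7·69.5 = 409.5.
Sellers supply 409.5 only when they receive Ps = 16 + (1/7)·409.5 = 74.5.
s = Ps − Pb = 74.5 − 69.5 = 5.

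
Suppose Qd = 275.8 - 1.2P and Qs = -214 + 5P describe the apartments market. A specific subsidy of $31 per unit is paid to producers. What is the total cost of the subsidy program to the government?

Pre-subsidy: 275.8 - 1.2P = -214 + 5P gives P* = 79, Q* = 181.
With the subsidy, sellers receive Ps = Pb + 31 for each unit, where Pb is the price buyers pay.
Supply in terms of Pb becomes Qs = -214 + 5(Pb + 31) = -59 + 5Pb. Setting this equal to demand: 275.8 - 1.2Pb = -59 + 5Pb, so Pb = 54.
Sellers receive Ps = 54 + 31 = 85; Q' = 275.8 − 1.2·54 = 211.
Government outlay = subsidy × quantity = 31 × 211 = 6541.

Government cost = $6541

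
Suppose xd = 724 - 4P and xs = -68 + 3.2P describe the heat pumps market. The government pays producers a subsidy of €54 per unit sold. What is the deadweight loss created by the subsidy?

Pre-subsidy: 724 - 4P = -68 + 3.2P gives P* = 110, x* = 284.
With the subsidy, sellers receive Ps = Pb + 54 for each unit, where Pb is the price buyers pay.
Supply in terms of Pb becomes xs = -68 + 3.2(Pb + 54) = 104.8 + 3.2Pb. Setting this equal to demand: 724 - 4Pb = 104.8 + 3.2Pb, so Pb = 86.
Sellers receive Ps = 86 + 54 = 140; x' = 724 − 4·86 = 380.
The subsidy expands output by 380 − 284 = 96 past the efficient level; on those units the gap between marginal cost and willingness to pay runs from 0 up to 54.
DWL = ½ × 54 × 96 = 2592.

Deadweight loss = €2592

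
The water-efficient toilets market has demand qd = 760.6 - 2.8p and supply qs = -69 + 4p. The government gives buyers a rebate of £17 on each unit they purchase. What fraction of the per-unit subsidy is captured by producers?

Producer share = 7/17

Pre-subsidy: 760.6 - 2.8p = -69 + 4p gives p* = 122, q* = 419.
With the rebate, buyers effectively pay pb = ps − 17, where ps is the price sellers receive.
Demand in terms of ps becomes qd = 760.6 − 2.8(ps − 17) = 808.2 - 2.8ps. Setting this equal to supply: 808.2 - 2.8ps = -69 + 4ps, so ps = 129.
Buyers pay pb = 129 − 17 = 112; q' = -69 + 4·129 = 447.
Buyers' price falls by p* − pb = 122 − 112 = 10; sellers' price rises by ps − p* = 129 − 122 = 7.
So producers capture 7/17 = 7/17 of each unit of subsidy.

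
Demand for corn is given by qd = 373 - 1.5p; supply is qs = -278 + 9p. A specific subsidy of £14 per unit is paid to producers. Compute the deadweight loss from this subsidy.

Deadweight loss = £126

Pre-subsidy: 373 - 1.5p = -278 + 9p gives p* = 62, q* = 280.
With the subsidy, sellers receive ps = pb + 14 for each unit, where pb is the price buyers pay.
Supply in terms of pb becomes qs = -278 + 9(pb + 14) = -152 + 9pb. Setting this equal to demand: 373 - 1.5pb = -152 + 9pb, so pb = 50.
Sellers receive ps = 50 + 14 = 64; q' = 373 − 1.5·50 = 298.
The subsidy expands output by 298 − 280 = 18 past the efficient level; on those units the gap between marginal cost and willingness to pay runs from 0 up to 14.
DWL = ½ × 14 × 18 = 126.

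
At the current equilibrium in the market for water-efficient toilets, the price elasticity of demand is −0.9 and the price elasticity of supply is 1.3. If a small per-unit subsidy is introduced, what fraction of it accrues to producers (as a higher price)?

Producer share = 9/22

For a small subsidy around the equilibrium, the benefit split depends on the relative slopes, which at a point are proportional to the elasticities.
Buyer share = εs/(εs + |εd|) = 1.3/(1.3 + 0.9) = 13/22; seller share = |εd|/(εs + |εd|) = 9/22.
So producers capture 9/22 of the subsidy.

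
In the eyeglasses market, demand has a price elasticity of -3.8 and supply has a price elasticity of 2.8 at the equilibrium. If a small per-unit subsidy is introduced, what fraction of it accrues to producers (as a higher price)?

For a small subsidy around the equilibrium, the benefit split depends on the relative slopes, which at a point are proportional to the elasticities.
Buyer share = εs/(εs + |εd|) = 2.8/(2.8 + 3.8) = 14/33; seller share = |εd|/(εs + |εd|) = 19/33.
So producers capture 19/33 of the subsidy.

Producer share = 19/33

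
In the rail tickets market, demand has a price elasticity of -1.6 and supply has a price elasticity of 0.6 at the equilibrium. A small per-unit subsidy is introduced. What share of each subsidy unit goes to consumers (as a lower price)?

For a small subsidy around the equilibrium, the benefit split depends on the relative slopes, which at a point are proportional to the elasticities.
Buyer share = εs/(εs + |εd|) = 0.6/(0.6 + 1.6) = 3/11; seller share = |εd|/(εs + |εd|) = 8/11.

Consumer share = 3/11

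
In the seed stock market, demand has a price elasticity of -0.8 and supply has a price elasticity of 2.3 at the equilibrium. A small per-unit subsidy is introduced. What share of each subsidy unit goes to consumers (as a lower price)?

Consumer share = 23/31

For a small subsidy around the equilibrium, the benefit split depends on the relative slopes, which at a point are proportional to the elasticities.
Buyer share = εs/(εs + |εd|) = 2.3/(2.3 + 0.8) = 23/31; seller share = |εd|/(εs + |εd|) = 8/31.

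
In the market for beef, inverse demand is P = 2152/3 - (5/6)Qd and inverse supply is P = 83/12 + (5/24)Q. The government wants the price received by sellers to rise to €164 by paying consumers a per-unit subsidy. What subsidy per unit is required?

Required subsidy s = €75 per unit

At a seller price of 164, quantity supplied is -33.2 + 4.8·164 = 754.
Buyers absorb 754 only when they pay Pb = 2152/3 − (5/6)·754 = 89.
s = Ps − Pb = 164 − 89 = 75.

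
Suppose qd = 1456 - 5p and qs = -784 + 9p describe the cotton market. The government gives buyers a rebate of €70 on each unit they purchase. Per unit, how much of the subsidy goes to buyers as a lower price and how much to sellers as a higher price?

Pre-subsidy: 1456 - 5p = -784 + 9p gives p* = 160, q* = 656.
With the rebate, buyers effectively pay pb = ps − 70, where ps is the price sellers receive.
Demand in terms of ps becomes qd = 1456 − 5(ps − 70) = 1806 - 5ps. Setting this equal to supply: 1806 - 5ps = -784 + 9ps, so ps = 185.
Buyers pay pb = 185 − 70 = 115; q' = -784 + 9·185 = 881.
Buyers' price falls by p* − pb = 160 − 115 = 45; sellers' price rises by ps − p* = 185 − 160 = 25.

Buyers gain €45 per unit; sellers gain €25 per unit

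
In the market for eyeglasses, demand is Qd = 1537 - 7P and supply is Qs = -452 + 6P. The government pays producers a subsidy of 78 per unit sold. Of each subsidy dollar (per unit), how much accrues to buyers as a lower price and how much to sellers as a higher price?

Buyers gain 36 per unit; sellers gain 42 per unit

Pre-subsidy: 1537 - 7P = -452 + 6P gives P* = 153, Q* = 466.
With the subsidy, sellers receive Ps = Pb + 78 for each unit, where Pb is the price buyers pay.
Supply in terms of Pb becomes Qs = -452 + 6(Pb + 78) = 16 + 6Pb. Setting this equal to demand: 1537 - 7Pb = 16 + 6Pb, so Pb = 117.
Sellers receive Ps = 117 + 78 = 195; Q' = 1537 − 7·117 = 718.
Buyers' price falls by P* − Pb = 153 − 117 = 36; sellers' price rises by Ps − P* = 195 − 153 = 42.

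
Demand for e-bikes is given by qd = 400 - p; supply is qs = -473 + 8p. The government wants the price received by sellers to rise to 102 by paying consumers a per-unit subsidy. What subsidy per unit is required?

At a seller price of 102, quantity supplied is -473 + 8·102 = 343.
Buyers absorb 343 only when they pay pb with 400 − 1·pb = 343, i.e. pb = 57.
s = ps − pb = 102 − 57 = 45.

Required subsidy s = 45 per unit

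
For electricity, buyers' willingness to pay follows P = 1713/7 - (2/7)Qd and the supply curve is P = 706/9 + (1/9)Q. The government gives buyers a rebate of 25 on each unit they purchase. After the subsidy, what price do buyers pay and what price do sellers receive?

Pre-subsidy: 1713/7 - (2/7)Q = 706/9 + (1/9)Q gives Q* = 419 and P* = 125.
With the rebate, buyers effectively pay Pb = Ps − 25, where Ps is the price sellers receive.
On the curves, Pb = 1713/7 - (2/7)Q and Ps = 706/9 + (1/9)Q; the wedge Ps − Pb = 25 gives 706/9 + (1/9)Q − (1713/7 - (2/7)Q) = 25, so Q' = 482.
Then Pb = 1713/7 − (2/7)·482 = 107 and Ps = 706/9 + (1/9)·482 = 132.

Buyers pay 107; sellers receive 132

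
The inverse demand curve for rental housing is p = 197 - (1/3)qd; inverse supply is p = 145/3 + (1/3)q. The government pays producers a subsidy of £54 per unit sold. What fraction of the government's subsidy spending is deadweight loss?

DWL / government spending = 81/608

Pre-subsidy: 197 - (1/3)q = 145/3 + (1/3)q gives q* = 223 and p* = 368/3.
With the subsidy, sellers receive ps = pb + 54 for each unit, where pb is the price buyers pay.
On the curves, pb = 197 - (1/3)q and ps = 145/3 + (1/3)q; the wedge ps − pb = 54 gives 145/3 + (1/3)q − (197 - (1/3)q) = 54, so q' = 304.
Then pb = 197 − (1/3)·304 = 287/3 and ps = 145/3 + (1/3)·304 = 449/3.
ΔCS = ½(223 + 304)(368/3 − 287/3) = 7114.5; ΔPS = ½(223 + 304)(449/3 − 368/3) = 7114.5.
Government spending = 54 × 304 = 16416.
DWL = ½ × 54 × (304 − 223) = 2187; fraction = 2187 / 16416 = 81/608.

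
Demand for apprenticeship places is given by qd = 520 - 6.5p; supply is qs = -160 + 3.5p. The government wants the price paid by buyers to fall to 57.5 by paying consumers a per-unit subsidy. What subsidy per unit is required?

Required subsidy s = 30 per unit

At a buyer price of 57.5, quantity demanded is 520 − 6.5·57.5 = 146.25.
Sellers supply 146.25 only when they receive ps with -160 + 3.5·ps = 146.25, i.e. ps = 87.5.
s = ps − pb = 87.5 − 57.5 = 30.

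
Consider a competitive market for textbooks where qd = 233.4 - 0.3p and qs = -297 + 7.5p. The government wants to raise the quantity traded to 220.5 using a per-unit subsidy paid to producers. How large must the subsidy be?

At q = 220.5, invert demand for the buyer price: pb = (233.4 − 220.5)/0.3 = 43; invert supply for the seller price: ps = (220.5 − (-297))/7.5 = 69.
The subsidy must fill the gap: s = ps − pb = 69 − 43 = 26.

Required subsidy s = 26 per unit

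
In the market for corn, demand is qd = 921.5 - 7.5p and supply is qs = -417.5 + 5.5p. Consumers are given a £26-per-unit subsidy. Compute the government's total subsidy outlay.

Government cost = £6019

Pre-subsidy: 921.5 - 7.5p = -417.5 + 5.5p gives p* = 103, q* = 149.
With the rebate, buyers effectively pay pb = ps − 26, where ps is the price sellers receive.
Demand in terms of ps becomes qd = 921.5 − 7.5(ps − 26) = 1116.5 - 7.5ps. Setting this equal to supply: 1116.5 - 7.5ps = -417.5 + 5.5ps, so ps = 118.
Buyers pay pb = 118 − 26 = 92; q' = -417.5 + 5.5·118 = 231.5.
Government outlay = subsidy × quantity = 26 × 231.5 = 6019.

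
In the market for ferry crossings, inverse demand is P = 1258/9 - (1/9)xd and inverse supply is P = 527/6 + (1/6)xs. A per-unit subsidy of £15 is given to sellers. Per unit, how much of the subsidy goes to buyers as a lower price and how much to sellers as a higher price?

Buyers gain £6 per unit; sellers gain £9 per unit

Pre-subsidy: 1258/9 - (1/9)x = 527/6 + (1/6)x gives x* = 187 and P* = 119.
With the subsidy, sellers receive Ps = Pb + 15 for each unit, where Pb is the price buyers pay.
On the curves, Pb = 1258/9 - (1/9)x and Ps = 527/6 + (1/6)x; the wedge Ps − Pb = 15 gives 527/6 + (1/6)x − (1258/9 - (1/9)x) = 15, so x' = 241.
Then Pb = 1258/9 − (1/9)·241 = 113 and Ps = 527/6 + (1/6)·241 = 128.
Buyers' price falls by P* − Pb = 119 − 113 = 6; sellers' price rises by Ps − P* = 128 − 119 = 9.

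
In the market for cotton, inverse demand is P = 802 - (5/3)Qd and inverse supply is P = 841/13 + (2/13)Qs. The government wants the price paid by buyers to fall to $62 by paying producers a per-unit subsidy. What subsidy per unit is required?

At a buyer price of 62, quantity demanded is 481.2 − 0.6·62 = 444.
Sellers supply 444 only when they receive Ps = 841/13 + (2/13)·444 = 133.
s = Ps − Pb = 133 − 62 = 71.

Required subsidy s = $71 per unit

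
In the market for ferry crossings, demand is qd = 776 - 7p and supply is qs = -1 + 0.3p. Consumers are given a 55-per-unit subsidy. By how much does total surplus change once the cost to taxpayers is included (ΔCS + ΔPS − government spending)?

Pre-subsidy: 776 - 7p = -1 + 0.3p gives p* = 7770/73, q* = 2258/73.
With the rebate, buyers effectively pay pb = ps − 55, where ps is the price sellers receive.
Demand in terms of ps becomes qd = 776 − 7(ps − 55) = 1161 - 7ps. Setting this equal to supply: 1161 - 7ps = -1 + 0.3ps, so ps = 11620/73.
Buyers pay pb = 11620/73 − 55 = 7605/73; q' = -1 + 0.3·(11620/73) = 3413/73.
ΔCS = ½(2258/73 + 3413/73)(7770/73 − 7605/73) = 935715/10658; ΔPS = ½(2258/73 + 3413/73)(11620/73 − 7770/73) = 10916675/5329.
Government spending = 55 × 3413/73 = 187715/73.
Net change = 935715/10658 + 10916675/5329 − 187715/73 = -63525/146. The loss equals the DWL triangle ½·55·1155/73.

Net change in total surplus = -63525/146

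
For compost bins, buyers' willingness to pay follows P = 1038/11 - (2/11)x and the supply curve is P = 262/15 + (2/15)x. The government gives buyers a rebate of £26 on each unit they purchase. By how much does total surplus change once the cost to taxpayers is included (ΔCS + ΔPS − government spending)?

Pre-subsidy: 1038/11 - (2/11)x = 262/15 + (2/15)x gives x* = 244 and P* = 50.
With the rebate, buyers effectively pay Pb = Ps − 26, where Ps is the price sellers receive.
On the curves, Pb = 1038/11 - (2/11)x and Ps = 262/15 + (2/15)x; the wedge Ps − Pb = 26 gives 262/15 + (2/15)x − (1038/11 - (2/11)x) = 26, so x' = 326.5.
Then Pb = 1038/11 − (2/11)·326.5 = 35 and Ps = 262/15 + (2/15)·326.5 = 61.
ΔCS = ½(244 + 326.5)(50 − 35) = 4278.75; ΔPS = ½(244 + 326.5)(61 − 50) = 3137.75.
Government spending = 26 × 326.5 = 8489.
Net change = 4278.75 + 3137.75 − 8489 = -1072.5. The loss equals the DWL triangle ½·26·82.5.

Net change in total surplus = -£1072.5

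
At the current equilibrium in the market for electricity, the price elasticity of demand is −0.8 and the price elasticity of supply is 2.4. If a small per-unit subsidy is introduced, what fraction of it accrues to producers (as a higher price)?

Producer share = 0.25

For a small subsidy around the equilibrium, the benefit split depends on the relative slopes, which at a point are proportional to the elasticities.
Buyer share = εs/(εs + |εd|) = 2.4/(2.4 + 0.8) = 0.75; seller share = |εd|/(εs + |εd|) = 0.25.
So producers capture 0.25 of the subsidy.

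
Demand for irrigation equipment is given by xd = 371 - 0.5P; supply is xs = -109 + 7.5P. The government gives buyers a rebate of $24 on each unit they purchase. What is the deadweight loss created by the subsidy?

Pre-subsidy: 371 - 0.5P = -109 + 7.5P gives P* = 60, x* = 341.
With the rebate, buyers effectively pay Pb = Ps − 24, where Ps is the price sellers receive.
Demand in terms of Ps becomes xd = 371 − 0.5(Ps − 24) = 383 - 0.5Ps. Setting this equal to supply: 383 - 0.5Ps = -109 + 7.5Ps, so Ps = 61.5.
Buyers pay Pb = 61.5 − 24 = 37.5; x' = -109 + 7.5·61.5 = 352.25.
The subsidy expands output by 352.25 − 341 = 11.25 past the efficient level; on those units the gap between marginal cost and willingness to pay runs from 0 up to 24.
DWL = ½ × 24 × 11.25 = 135.

Deadweight loss = $135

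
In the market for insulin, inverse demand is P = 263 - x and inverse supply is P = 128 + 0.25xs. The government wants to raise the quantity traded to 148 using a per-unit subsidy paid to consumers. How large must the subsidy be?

Required subsidy s = 50 per unit

At x = 148, from the demand curve buyers pay Pb = 263 − 1·148 = 115; from the supply curve sellers need Ps = 128 + 0.25·148 = 165.
The subsidy must fill the gap: s = Ps − Pb = 165 − 115 = 50.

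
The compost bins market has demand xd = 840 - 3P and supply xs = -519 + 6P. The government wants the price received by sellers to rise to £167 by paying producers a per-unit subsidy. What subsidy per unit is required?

At a seller price of 167, quantity supplied is -519 + 6·167 = 483.
Buyers absorb 483 only when they pay Pb with 840 − 3·Pb = 483, i.e. Pb = 119.
s = Ps − Pb = 167 − 119 = 48.

Required subsidy s = £48 per unit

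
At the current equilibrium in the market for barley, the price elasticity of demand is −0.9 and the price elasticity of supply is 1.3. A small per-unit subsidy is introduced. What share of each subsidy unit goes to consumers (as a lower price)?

Consumer share = 13/22

For a small subsidy around the equilibrium, the benefit split depends on the relative slopes, which at a point are proportional to the elasticities.
Buyer share = εs/(εs + |εd|) = 1.3/(1.3 + 0.9) = 13/22; seller share = |εd|/(εs + |εd|) = 9/22.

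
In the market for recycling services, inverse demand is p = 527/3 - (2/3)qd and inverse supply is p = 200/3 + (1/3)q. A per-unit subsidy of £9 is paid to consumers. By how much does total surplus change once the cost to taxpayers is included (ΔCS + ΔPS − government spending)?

Net change in total surplus = -£40.5

Pre-subsidy: 527/3 - (2/3)q = 200/3 + (1/3)q gives q* = 109 and p* = 103.
With the rebate, buyers effectively pay pb = ps − 9, where ps is the price sellers receive.
On the curves, pb = 527/3 - (2/3)q and ps = 200/3 + (1/3)q; the wedge ps − pb = 9 gives 200/3 + (1/3)q − (527/3 - (2/3)q) = 9, so q' = 118.
Then pb = 527/3 − (2/3)·118 = 97 and ps = 200/3 + (1/3)·118 = 106.
ΔCS = ½(109 + 118)(103 − 97) = 681; ΔPS = ½(109 + 118)(106 − 103) = 340.5.
Government spending = 9 × 118 = 1062.
Net change = 681 + 340.5 − 1062 = -40.5. The loss equals the DWL triangle ½·9·9.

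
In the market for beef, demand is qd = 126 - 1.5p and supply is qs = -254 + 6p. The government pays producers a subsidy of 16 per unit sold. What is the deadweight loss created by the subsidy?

Deadweight loss = 153.6

Pre-subsidy: 126 - 1.5p = -254 + 6p gives p* = 152/3, q* = 50.
With the subsidy, sellers receive ps = pb + 16 for each unit, where pb is the price buyers pay.
Supply in terms of pb becomes qs = -254 + 6(pb + 16) = -158 + 6pb. Setting this equal to demand: 126 - 1.5pb = -158 + 6pb, so pb = 568/15.
Sellers receive ps = 568/15 + 16 = 808/15; q' = 126 − 1.5·(568/15) = 69.2.
The subsidy expands output by 69.2 − 50 = 19.2 past the efficient level; on those units the gap between marginal cost and willingness to pay runs from 0 up to 16.
DWL = ½ × 16 × 19.2 = 153.6.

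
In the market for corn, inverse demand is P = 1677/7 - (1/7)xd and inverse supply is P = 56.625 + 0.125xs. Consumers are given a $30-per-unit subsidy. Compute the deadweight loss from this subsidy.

Pre-subsidy: 1677/7 - (1/7)x = 56.625 + 0.125x gives x* = 683 and P* = 142.
With the rebate, buyers effectively pay Pb = Ps − 30, where Ps is the price sellers receive.
On the curves, Pb = 1677/7 - (1/7)x and Ps = 56.625 + 0.125x; the wedge Ps − Pb = 30 gives 56.625 + 0.125x − (1677/7 - (1/7)x) = 30, so x' = 795.
Then Pb = 1677/7 − (1/7)·795 = 126 and Ps = 56.625 + 0.125·795 = 156.
The subsidy expands output by 795 − 683 = 112 past the efficient level; on those units the gap between marginal cost and willingness to pay runs from 0 up to 30.
DWL = ½ × 30 × 112 = 1680.

Deadweight loss = $1680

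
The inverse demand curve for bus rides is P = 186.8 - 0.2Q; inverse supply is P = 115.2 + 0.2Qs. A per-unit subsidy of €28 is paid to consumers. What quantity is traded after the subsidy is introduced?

Q' = 249

Pre-subsidy: 186.8 - 0.2Q = 115.2 + 0.2Q gives Q* = 179 and P* = 151.
With the rebate, buyers effectively pay Pb = Ps − 28, where Ps is the price sellers receive.
On the curves, Pb = 186.8 - 0.2Q and Ps = 115.2 + 0.2Q; the wedge Ps − Pb = 28 gives 115.2 + 0.2Q − (186.8 - 0.2Q) = 28, so Q' = 249.
Then Pb = 186.8 − 0.2·249 = 137 and Ps = 115.2 + 0.2·249 = 165.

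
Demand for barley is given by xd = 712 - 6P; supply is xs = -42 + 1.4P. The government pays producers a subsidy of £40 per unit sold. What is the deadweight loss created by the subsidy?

Deadweight loss = 33600/37

Pre-subsidy: 712 - 6P = -42 + 1.4P gives P* = 3770/37, x* = 3724/37.
With the subsidy, sellers receive Ps = Pb + 40 for each unit, where Pb is the price buyers pay.
Supply in terms of Pb becomes xs = -42 + 1.4(Pb + 40) = 14 + 1.4Pb. Setting this equal to demand: 712 - 6Pb = 14 + 1.4Pb, so Pb = 3490/37.
Sellers receive Ps = 3490/37 + 40 = 4970/37; x' = 712 − 6·(3490/37) = 5404/37.
The subsidy expands output by 5404/37 − 3724/37 = 1680/37 past the efficient level; on those units the gap between marginal cost and willingness to pay runs from 0 up to 40.
DWL = ½ × 40 × 1680/37 = 33600/37.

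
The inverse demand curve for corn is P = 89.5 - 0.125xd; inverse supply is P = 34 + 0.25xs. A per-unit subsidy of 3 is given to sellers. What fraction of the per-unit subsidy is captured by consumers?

Pre-subsidy: 89.5 - 0.125x = 34 + 0.25x gives x* = 148 and P* = 71.
With the subsidy, sellers receive Ps = Pb + 3 for each unit, where Pb is the price buyers pay.
On the curves, Pb = 89.5 - 0.125x and Ps = 34 + 0.25x; the wedge Ps − Pb = 3 gives 34 + 0.25x − (89.5 - 0.125x) = 3, so x' = 156.
Then Pb = 89.5 − 0.125·156 = 70 and Ps = 34 + 0.25·156 = 73.
Buyers' price falls by P* − Pb = 71 − 70 = 1; sellers' price rises by Ps − P* = 73 − 71 = 2.
So consumers capture 1/3 = 1/3 of each unit of subsidy.

Consumer share = 1/3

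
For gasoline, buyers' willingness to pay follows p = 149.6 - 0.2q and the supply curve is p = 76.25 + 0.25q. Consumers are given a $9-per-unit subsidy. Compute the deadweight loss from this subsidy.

Deadweight loss = $90

Pre-subsidy: 149.6 - 0.2q = 76.25 + 0.25q gives q* = 163 and p* = 117.
With the rebate, buyers effectively pay pb = ps − 9, where ps is the price sellers receive.
On the curves, pb = 149.6 - 0.2q and ps = 76.25 + 0.25q; the wedge ps − pb = 9 gives 76.25 + 0.25q − (149.6 - 0.2q) = 9, so q' = 183.
Then pb = 149.6 − 0.2·183 = 113 and ps = 76.25 + 0.25·183 = 122.
The subsidy expands output by 183 − 163 = 20 past the efficient level; on those units the gap between marginal cost and willingness to pay runs from 0 up to 9.
DWL = ½ × 9 × 20 = 90.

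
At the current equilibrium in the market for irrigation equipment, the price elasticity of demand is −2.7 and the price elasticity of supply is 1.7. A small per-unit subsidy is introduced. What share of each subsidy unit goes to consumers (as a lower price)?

Consumer share = 17/44

For a small subsidy around the equilibrium, the benefit split depends on the relative slopes, which at a point are proportional to the elasticities.
Buyer share = εs/(εs + |εd|) = 1.7/(1.7 + 2.7) = 17/44; seller share = |εd|/(εs + |εd|) = 27/44.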